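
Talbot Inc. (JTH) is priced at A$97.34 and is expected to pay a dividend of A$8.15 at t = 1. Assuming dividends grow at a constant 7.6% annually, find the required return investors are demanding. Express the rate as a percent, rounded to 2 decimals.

15.97%

Rearranging the constant-growth DDM: r = D₁/P₀ + g.
r = 8.1500 / 97.34 + 0.076 = 0.08373 + 0.076 = 0.15973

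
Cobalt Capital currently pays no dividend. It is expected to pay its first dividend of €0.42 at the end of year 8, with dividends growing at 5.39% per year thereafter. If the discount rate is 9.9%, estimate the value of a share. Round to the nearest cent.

Deferred-dividend DDM. At t=7 the remaining stream is a growing perpetuity with first payment D_8 = 0.42.
V_7 = D_8/(r−g) = 0.42/(0.099−0.0539) = 9.3126
P₀ = V_7/(1+r)^7 = 9.3126/(1+0.099)^7 = 4.8094

€4.81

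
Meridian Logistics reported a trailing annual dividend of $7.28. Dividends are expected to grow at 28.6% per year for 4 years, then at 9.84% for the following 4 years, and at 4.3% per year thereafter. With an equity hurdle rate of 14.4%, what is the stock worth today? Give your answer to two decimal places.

$183.42

Three-stage DDM. Project D₁…D_8; terminal Gordon value at t=8 with g = 0.043; discount at r = 0.144.
D_1 = 9.3621
D_2 = 12.0396
D_3 = 15.4830
D_4 = 19.9111
D_5 = 21.8704
D_6 = 24.0224
D_7 = 26.3862
D_8 = 28.9826
TV_8 = 30.2289/(0.144−0.043) = 299.2956
P₀ = Σ Dₜ/(1+r)ᵗ + TV_8/(1+r)^8 = 183.4181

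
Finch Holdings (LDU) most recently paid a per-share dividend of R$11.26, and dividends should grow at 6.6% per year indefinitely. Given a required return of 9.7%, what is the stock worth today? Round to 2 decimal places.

R$387.20

Gordon growth model: P₀ = D₁/(r − g). D₁ = 11.26 × (1 + 0.066) = 12.0032.
P₀ = 12.0032 / (0.097 − 0.066) = 12.0032 / 0.031 = 387.1987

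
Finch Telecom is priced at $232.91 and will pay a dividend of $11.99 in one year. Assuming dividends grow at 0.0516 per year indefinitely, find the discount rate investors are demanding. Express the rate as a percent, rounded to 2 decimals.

10.31%

Rearranging the constant-growth DDM: r = D₁/P₀ + g.
r = 11.9900 / 232.91 + 0.0516 = 0.05148 + 0.0516 = 0.10308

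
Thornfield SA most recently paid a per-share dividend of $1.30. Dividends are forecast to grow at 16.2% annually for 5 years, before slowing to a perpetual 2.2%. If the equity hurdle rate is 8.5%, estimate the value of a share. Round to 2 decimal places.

Two-stage DDM. Project D₁…D_5 at 0.162, terminal growth 0.022, discount at r = 0.085.
D_1 = 1.5106
D_2 = 1.7553
D_3 = 2.0397
D_4 = 2.3701
D_5 = 2.7541
Terminal value at t=5: TV = D_6/(r−g) = 2.8147/(0.085−0.022) = 44.6770
P₀ = 1.5106/(1+0.085)^1 + 1.7553/(1+0.085)^2 + 2.0397/(1+0.085)^3 + 2.3701/(1+0.085)^4 + 2.7541/(1+0.085)^5 + 44.6770/(1+0.085)^5 = 37.7342

$37.73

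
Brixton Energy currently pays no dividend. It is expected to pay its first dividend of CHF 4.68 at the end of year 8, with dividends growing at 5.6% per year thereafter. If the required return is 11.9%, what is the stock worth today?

CHF 33.81

Deferred-dividend DDM. At t=7 the remaining stream is a growing perpetuity with first payment D_8 = 4.68.
V_7 = D_8/(r−g) = 4.68/(0.119−0.056) = 74.2857
P₀ = V_7/(1+r)^7 = 74.2857/(1+0.119)^7 = 33.8139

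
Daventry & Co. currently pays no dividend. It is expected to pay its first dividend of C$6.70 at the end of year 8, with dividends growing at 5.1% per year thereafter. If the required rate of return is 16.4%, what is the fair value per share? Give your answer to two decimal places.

Deferred-dividend DDM. At t=7 the remaining stream is a growing perpetuity with first payment D_8 = 6.70.
V_7 = D_8/(r−g) = 6.70/(0.164−0.051) = 59.2920
P₀ = V_7/(1+r)^7 = 59.2920/(1+0.164)^7 = 20.4798

C$20.48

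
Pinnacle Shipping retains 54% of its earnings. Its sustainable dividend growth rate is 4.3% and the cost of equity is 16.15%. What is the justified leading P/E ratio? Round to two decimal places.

3.88

Payout ratio b = 1 − 0.54 = 0.46.
Justified leading P/E = b/(r−g) = 0.46/(0.1615−0.043) = 3.8819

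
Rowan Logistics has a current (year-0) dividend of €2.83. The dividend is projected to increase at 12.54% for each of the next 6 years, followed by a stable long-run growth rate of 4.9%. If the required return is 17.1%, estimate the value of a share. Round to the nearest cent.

Two-stage DDM. Project D₁…D_6 at 0.1254, terminal growth 0.049, discount at r = 0.171.
D_1 = 3.1849
D_2 = 3.5843
D_3 = 4.0337
D_4 = 4.5396
D_5 = 5.1088
D_6 = 5.7495
Terminal value at t=6: TV = D_7/(r−g) = 6.0312/(0.171−0.049) = 49.4360
P₀ = 3.1849/(1+0.171)^1 + 3.5843/(1+0.171)^2 + 4.0337/(1+0.171)^3 + 4.5396/(1+0.171)^4 + 5.1088/(1+0.171)^5 + 5.7495/(1+0.171)^6 + 49.4360/(1+0.171)^6 = 33.9838

€33.98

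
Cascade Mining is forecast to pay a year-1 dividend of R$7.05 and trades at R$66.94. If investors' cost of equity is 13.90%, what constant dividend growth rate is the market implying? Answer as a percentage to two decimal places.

3.37%

From P₀ = D₁/(r − g), the implied growth is g = r − D₁/P₀.
g = 0.139 − 7.05/66.94 = 0.139 − 0.10532 = 0.03368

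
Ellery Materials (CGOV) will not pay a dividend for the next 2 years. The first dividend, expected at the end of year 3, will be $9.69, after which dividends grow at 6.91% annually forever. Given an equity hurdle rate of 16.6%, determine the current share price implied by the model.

$73.55

Deferred-dividend DDM. At t=2 the remaining stream is a growing perpetuity with first payment D_3 = 9.69.
V_2 = D_3/(r−g) = 9.69/(0.166−0.0691) = 100.0000
P₀ = V_2/(1+r)^2 = 100.0000/(1+0.166)^2 = 73.5534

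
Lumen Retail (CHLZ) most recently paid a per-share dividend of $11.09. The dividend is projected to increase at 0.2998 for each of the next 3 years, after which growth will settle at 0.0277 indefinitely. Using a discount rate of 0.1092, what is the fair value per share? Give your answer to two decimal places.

Two-stage DDM. Project D₁…D_3 at 0.2998, terminal growth 0.0277, discount at r = 0.1092.
D_1 = 14.4148
D_2 = 18.7363
D_3 = 24.3535
Terminal value at t=3: TV = D_4/(r−g) = 25.0281/(0.1092−0.0277) = 307.0930
P₀ = 14.4148/(1+0.1092)^1 + 18.7363/(1+0.1092)^2 + 24.3535/(1+0.1092)^3 + 307.0930/(1+0.1092)^3 = 271.1000

$271.10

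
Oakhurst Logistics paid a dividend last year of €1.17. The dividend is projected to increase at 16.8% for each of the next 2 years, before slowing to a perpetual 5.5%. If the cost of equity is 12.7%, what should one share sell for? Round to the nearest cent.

Two-stage DDM. Project D₁…D_2 at 0.168, terminal growth 0.055, discount at r = 0.127.
D_1 = 1.3666
D_2 = 1.5961
Terminal value at t=2: TV = D_3/(r−g) = 1.6839/(0.127−0.055) = 23.3879
P₀ = 1.3666/(1+0.127)^1 + 1.5961/(1+0.127)^2 + 23.3879/(1+0.127)^2 = 20.8831

€20.88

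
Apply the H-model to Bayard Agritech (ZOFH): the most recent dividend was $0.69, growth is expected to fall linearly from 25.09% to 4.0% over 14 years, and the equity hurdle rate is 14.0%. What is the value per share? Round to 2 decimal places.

H-model: P₀ = D₀[(1+g_L) + H(g_S−g_L)]/(r−g_L), with H = 14/2 = 7.
P₀ = 0.69 × [(1+0.04) + 7×(0.2509−0.04)] / (0.14−0.04)
   = 0.69 × 2.5163 / 0.1 = 17.3625

$17.36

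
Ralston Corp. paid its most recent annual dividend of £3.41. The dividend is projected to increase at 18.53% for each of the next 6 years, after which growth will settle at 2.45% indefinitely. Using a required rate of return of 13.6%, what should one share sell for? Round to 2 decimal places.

£64.23

Two-stage DDM. Project D₁…D_6 at 0.1853, terminal growth 0.0245, discount at r = 0.136.
D_1 = 4.0419
D_2 = 4.7908
D_3 = 5.6786
D_4 = 6.7308
D_5 = 7.9780
D_6 = 9.4564
Terminal value at t=6: TV = D_7/(r−g) = 9.6880/(0.136−0.0245) = 86.8883
P₀ = 4.0419/(1+0.136)^1 + 4.7908/(1+0.136)^2 + 5.6786/(1+0.136)^3 + 6.7308/(1+0.136)^4 + 7.9780/(1+0.136)^5 + 9.4564/(1+0.136)^6 + 86.8883/(1+0.136)^6 = 64.2313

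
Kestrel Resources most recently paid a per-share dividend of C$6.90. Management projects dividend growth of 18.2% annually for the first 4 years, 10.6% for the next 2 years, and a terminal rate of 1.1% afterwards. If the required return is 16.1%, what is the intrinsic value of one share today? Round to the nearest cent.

C$88.00

Three-stage DDM. Project D₁…D_6; terminal Gordon value at t=6 with g = 0.011; discount at r = 0.161.
D_1 = 8.1558
D_2 = 9.6402
D_3 = 11.3947
D_4 = 13.4685
D_5 = 14.8962
D_6 = 16.4751
TV_6 = 16.6564/(0.161−0.011) = 111.0425
P₀ = Σ Dₜ/(1+r)ᵗ + TV_6/(1+r)^6 = 88.0013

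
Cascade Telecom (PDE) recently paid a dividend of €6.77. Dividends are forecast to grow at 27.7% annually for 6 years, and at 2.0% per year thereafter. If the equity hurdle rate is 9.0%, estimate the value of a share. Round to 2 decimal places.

€328.39

Two-stage DDM. Project D₁…D_6 at 0.277, terminal growth 0.02, discount at r = 0.09.
D_1 = 8.6453
D_2 = 11.0400
D_3 = 14.0981
D_4 = 18.0033
D_5 = 22.9902
D_6 = 29.3585
Terminal value at t=6: TV = D_7/(r−g) = 29.9457/(0.09−0.02) = 427.7955
P₀ = 8.6453/(1+0.09)^1 + 11.0400/(1+0.09)^2 + 14.0981/(1+0.09)^3 + 18.0033/(1+0.09)^4 + 22.9902/(1+0.09)^5 + 29.3585/(1+0.09)^6 + 427.7955/(1+0.09)^6 = 328.3920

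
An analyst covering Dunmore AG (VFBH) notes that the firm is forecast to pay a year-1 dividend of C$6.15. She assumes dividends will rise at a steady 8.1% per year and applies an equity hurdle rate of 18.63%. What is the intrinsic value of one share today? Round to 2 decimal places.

Gordon growth model: P₀ = D₁/(r − g), with D₁ = 6.15 given directly.
P₀ = 6.1500 / (0.1863 − 0.081) = 6.1500 / 0.1053 = 58.4046

C$58.40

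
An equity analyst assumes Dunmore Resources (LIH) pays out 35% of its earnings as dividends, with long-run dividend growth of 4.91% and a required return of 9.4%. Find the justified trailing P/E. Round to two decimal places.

8.18

Justified trailing P/E = b(1+g)/(r−g) = 0.35×(1+0.0491)/(0.094−0.0491) = 8.1778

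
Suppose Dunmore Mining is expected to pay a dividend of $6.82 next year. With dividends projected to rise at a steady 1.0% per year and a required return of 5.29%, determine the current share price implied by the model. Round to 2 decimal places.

$158.97

Gordon growth model: P₀ = D₁/(r − g), with D₁ = 6.82 given directly.
P₀ = 6.8200 / (0.0529 − 0.01) = 6.8200 / 0.0429 = 158.9744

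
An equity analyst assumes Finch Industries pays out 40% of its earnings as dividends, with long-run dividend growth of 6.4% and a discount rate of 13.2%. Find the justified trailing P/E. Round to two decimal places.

6.26

Justified trailing P/E = b(1+g)/(r−g) = 0.40×(1+0.064)/(0.132−0.064) = 6.2588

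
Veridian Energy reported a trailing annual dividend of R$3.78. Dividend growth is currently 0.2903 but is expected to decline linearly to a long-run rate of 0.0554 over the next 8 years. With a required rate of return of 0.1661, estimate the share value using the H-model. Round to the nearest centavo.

H-model: P₀ = D₀[(1+g_L) + H(g_S−g_L)]/(r−g_L), with H = 8/2 = 4.
P₀ = 3.78 × [(1+0.0554) + 4×(0.2903−0.0554)] / (0.1661−0.0554)
   = 3.78 × 1.9950 / 0.1107 = 68.1220

R$68.12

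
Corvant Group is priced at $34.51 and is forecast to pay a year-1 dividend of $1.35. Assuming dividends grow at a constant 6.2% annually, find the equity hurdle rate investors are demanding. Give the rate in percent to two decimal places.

10.11%

Rearranging the constant-growth DDM: r = D₁/P₀ + g.
r = 1.3500 / 34.51 + 0.062 = 0.03912 + 0.062 = 0.10112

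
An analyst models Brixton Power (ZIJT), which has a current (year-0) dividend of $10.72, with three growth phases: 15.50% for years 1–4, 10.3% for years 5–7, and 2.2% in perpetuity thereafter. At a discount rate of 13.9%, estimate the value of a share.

Three-stage DDM. Project D₁…D_7; terminal Gordon value at t=7 with g = 0.022; discount at r = 0.139.
D_1 = 12.3816
D_2 = 14.3007
D_3 = 16.5174
D_4 = 19.0776
D_5 = 21.0425
D_6 = 23.2099
D_7 = 25.6005
TV_7 = 26.1638/(0.139−0.022) = 223.6219
P₀ = Σ Dₜ/(1+r)ᵗ + TV_7/(1+r)^7 = 166.2263

$166.23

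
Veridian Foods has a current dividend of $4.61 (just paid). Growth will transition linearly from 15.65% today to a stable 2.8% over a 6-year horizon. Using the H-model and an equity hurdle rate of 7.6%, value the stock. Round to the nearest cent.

H-model: P₀ = D₀[(1+g_L) + H(g_S−g_L)]/(r−g_L), with H = 6/2 = 3.
P₀ = 4.61 × [(1+0.028) + 3×(0.1565−0.028)] / (0.076−0.028)
   = 4.61 × 1.4135 / 0.048 = 135.7549

$135.75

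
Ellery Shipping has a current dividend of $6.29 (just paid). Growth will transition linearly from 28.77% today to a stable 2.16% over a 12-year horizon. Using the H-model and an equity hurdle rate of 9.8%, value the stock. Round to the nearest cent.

$215.56

H-model: P₀ = D₀[(1+g_L) + H(g_S−g_L)]/(r−g_L), with H = 12/2 = 6.
P₀ = 6.29 × [(1+0.0216) + 6×(0.2877−0.0216)] / (0.098−0.0216)
   = 6.29 × 2.6182 / 0.0764 = 215.5560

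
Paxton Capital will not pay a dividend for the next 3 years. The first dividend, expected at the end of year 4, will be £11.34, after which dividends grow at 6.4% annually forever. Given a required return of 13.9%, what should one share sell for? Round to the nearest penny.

Deferred-dividend DDM. At t=3 the remaining stream is a growing perpetuity with first payment D_4 = 11.34.
V_3 = D_4/(r−g) = 11.34/(0.139−0.064) = 151.2000
P₀ = V_3/(1+r)^3 = 151.2000/(1+0.139)^3 = 102.3247

£102.32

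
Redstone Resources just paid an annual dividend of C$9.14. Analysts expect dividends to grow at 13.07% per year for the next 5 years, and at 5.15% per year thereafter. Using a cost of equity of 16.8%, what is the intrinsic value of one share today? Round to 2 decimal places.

Two-stage DDM. Project D₁…D_5 at 0.1307, terminal growth 0.0515, discount at r = 0.168.
D_1 = 10.3346
D_2 = 11.6853
D_3 = 13.2126
D_4 = 14.9395
D_5 = 16.8921
Terminal value at t=5: TV = D_6/(r−g) = 17.7620/(0.168−0.0515) = 152.4637
P₀ = 10.3346/(1+0.168)^1 + 11.6853/(1+0.168)^2 + 13.2126/(1+0.168)^3 + 14.9395/(1+0.168)^4 + 16.8921/(1+0.168)^5 + 152.4637/(1+0.168)^5 = 111.6416

C$111.64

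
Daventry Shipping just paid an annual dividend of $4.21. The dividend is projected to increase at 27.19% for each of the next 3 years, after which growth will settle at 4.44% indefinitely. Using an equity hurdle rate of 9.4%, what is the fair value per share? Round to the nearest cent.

$156.51

Two-stage DDM. Project D₁…D_3 at 0.2719, terminal growth 0.0444, discount at r = 0.094.
D_1 = 5.3547
D_2 = 6.8106
D_3 = 8.6625
Terminal value at t=3: TV = D_4/(r−g) = 9.0471/(0.094−0.0444) = 182.4006
P₀ = 5.3547/(1+0.094)^1 + 6.8106/(1+0.094)^2 + 8.6625/(1+0.094)^3 + 182.4006/(1+0.094)^3 = 156.5085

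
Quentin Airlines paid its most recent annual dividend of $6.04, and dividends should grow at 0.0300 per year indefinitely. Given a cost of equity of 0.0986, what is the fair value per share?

Gordon growth model: P₀ = D₁/(r − g). D₁ = 6.04 × (1 + 0.03) = 6.2212.
P₀ = 6.2212 / (0.0986 − 0.03) = 6.2212 / 0.0686 = 90.6880

$90.69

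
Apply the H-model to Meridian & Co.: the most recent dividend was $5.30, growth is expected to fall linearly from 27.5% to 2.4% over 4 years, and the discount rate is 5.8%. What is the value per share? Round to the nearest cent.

H-model: P₀ = D₀[(1+g_L) + H(g_S−g_L)]/(r−g_L), with H = 4/2 = 2.
P₀ = 5.30 × [(1+0.024) + 2×(0.275−0.024)] / (0.058−0.024)
   = 5.30 × 1.5260 / 0.034 = 237.8765

$237.88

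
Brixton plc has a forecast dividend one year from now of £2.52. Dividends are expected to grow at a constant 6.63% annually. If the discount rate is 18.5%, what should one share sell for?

£21.23

Gordon growth model: P₀ = D₁/(r − g), with D₁ = 2.52 given directly.
P₀ = 2.5200 / (0.185 − 0.0663) = 2.5200 / 0.1187 = 21.2300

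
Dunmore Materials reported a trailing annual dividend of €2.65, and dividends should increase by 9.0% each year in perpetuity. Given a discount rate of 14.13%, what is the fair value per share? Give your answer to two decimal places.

Gordon growth model: P₀ = D₁/(r − g). D₁ = 2.65 × (1 + 0.09) = 2.8885.
P₀ = 2.8885 / (0.1413 − 0.09) = 2.8885 / 0.0513 = 56.3060

€56.31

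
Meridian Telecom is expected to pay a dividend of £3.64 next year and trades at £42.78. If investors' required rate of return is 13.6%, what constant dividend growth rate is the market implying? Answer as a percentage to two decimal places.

5.09%

From P₀ = D₁/(r − g), the implied growth is g = r − D₁/P₀.
g = 0.136 − 3.64/42.78 = 0.136 − 0.08509 = 0.05091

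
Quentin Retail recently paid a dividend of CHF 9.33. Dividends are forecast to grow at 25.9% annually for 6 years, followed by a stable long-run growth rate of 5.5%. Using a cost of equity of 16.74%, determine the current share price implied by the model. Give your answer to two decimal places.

Two-stage DDM. Project D₁…D_6 at 0.259, terminal growth 0.055, discount at r = 0.1674.
D_1 = 11.7465
D_2 = 14.7888
D_3 = 18.6191
D_4 = 23.4415
D_5 = 29.5128
D_6 = 37.1566
Terminal value at t=6: TV = D_7/(r−g) = 39.2002/(0.1674−0.055) = 348.7564
P₀ = 11.7465/(1+0.1674)^1 + 14.7888/(1+0.1674)^2 + 18.6191/(1+0.1674)^3 + 23.4415/(1+0.1674)^4 + 29.5128/(1+0.1674)^5 + 37.1566/(1+0.1674)^6 + 348.7564/(1+0.1674)^6 = 211.3152

CHF 211.32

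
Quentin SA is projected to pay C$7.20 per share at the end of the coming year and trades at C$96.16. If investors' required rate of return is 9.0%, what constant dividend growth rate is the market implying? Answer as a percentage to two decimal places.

From P₀ = D₁/(r − g), the implied growth is g = r − D₁/P₀.
g = 0.09 − 7.20/96.16 = 0.09 − 0.07488 = 0.01512

1.51%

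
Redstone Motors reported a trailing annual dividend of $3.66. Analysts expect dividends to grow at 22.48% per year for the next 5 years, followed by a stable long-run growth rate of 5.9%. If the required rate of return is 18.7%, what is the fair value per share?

$55.54

Two-stage DDM. Project D₁…D_5 at 0.2248, terminal growth 0.059, discount at r = 0.187.
D_1 = 4.4828
D_2 = 5.4905
D_3 = 6.7248
D_4 = 8.2365
D_5 = 10.0880
Terminal value at t=5: TV = D_6/(r−g) = 10.6832/(0.187−0.059) = 83.4628
P₀ = 4.4828/(1+0.187)^1 + 5.4905/(1+0.187)^2 + 6.7248/(1+0.187)^3 + 8.2365/(1+0.187)^4 + 10.0880/(1+0.187)^5 + 83.4628/(1+0.187)^5 = 55.5436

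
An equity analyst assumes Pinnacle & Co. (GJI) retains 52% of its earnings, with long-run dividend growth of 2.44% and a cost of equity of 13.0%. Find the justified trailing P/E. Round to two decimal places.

Payout ratio b = 1 − 0.52 = 0.48.
Justified trailing P/E = b(1+g)/(r−g) = 0.48×(1+0.0244)/(0.13−0.0244) = 4.6564

4.66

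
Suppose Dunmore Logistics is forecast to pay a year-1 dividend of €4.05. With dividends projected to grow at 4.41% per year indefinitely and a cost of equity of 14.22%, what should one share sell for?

Gordon growth model: P₀ = D₁/(r − g), with D₁ = 4.05 given directly.
P₀ = 4.0500 / (0.1422 − 0.0441) = 4.0500 / 0.0981 = 41.2844

€41.28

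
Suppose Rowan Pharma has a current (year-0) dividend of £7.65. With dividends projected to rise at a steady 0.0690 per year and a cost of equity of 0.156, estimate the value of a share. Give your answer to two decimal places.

£94.00

Gordon growth model: P₀ = D₁/(r − g). D₁ = 7.65 × (1 + 0.069) = 8.1778.
P₀ = 8.1778 / (0.156 − 0.069) = 8.1778 / 0.087 = 93.9983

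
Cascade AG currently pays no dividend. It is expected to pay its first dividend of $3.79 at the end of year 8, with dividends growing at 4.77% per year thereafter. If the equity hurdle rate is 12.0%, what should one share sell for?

$23.71

Deferred-dividend DDM. At t=7 the remaining stream is a growing perpetuity with first payment D_8 = 3.79.
V_7 = D_8/(r−g) = 3.79/(0.12−0.0477) = 52.4205
P₀ = V_7/(1+r)^7 = 52.4205/(1+0.12)^7 = 23.7124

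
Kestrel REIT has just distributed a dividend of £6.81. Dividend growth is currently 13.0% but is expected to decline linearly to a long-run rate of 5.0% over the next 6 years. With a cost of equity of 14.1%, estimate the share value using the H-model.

H-model: P₀ = D₀[(1+g_L) + H(g_S−g_L)]/(r−g_L), with H = 6/2 = 3.
P₀ = 6.81 × [(1+0.05) + 3×(0.13−0.05)] / (0.141−0.05)
   = 6.81 × 1.2900 / 0.091 = 96.5374

£96.54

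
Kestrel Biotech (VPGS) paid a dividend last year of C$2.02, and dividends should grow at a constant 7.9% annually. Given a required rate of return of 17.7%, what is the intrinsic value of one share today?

Gordon growth model: P₀ = D₁/(r − g). D₁ = 2.02 × (1 + 0.079) = 2.1796.
P₀ = 2.1796 / (0.177 − 0.079) = 2.1796 / 0.098 = 22.2406

C$22.24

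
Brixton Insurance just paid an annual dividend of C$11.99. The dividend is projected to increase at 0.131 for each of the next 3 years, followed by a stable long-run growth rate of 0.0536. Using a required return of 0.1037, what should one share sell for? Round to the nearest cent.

Two-stage DDM. Project D₁…D_3 at 0.131, terminal growth 0.0536, discount at r = 0.1037.
D_1 = 13.5607
D_2 = 15.3371
D_3 = 17.3463
Terminal value at t=3: TV = D_4/(r−g) = 18.2761/(0.1037−0.0536) = 364.7918
P₀ = 13.5607/(1+0.1037)^1 + 15.3371/(1+0.1037)^2 + 17.3463/(1+0.1037)^3 + 364.7918/(1+0.1037)^3 = 309.1053

C$309.11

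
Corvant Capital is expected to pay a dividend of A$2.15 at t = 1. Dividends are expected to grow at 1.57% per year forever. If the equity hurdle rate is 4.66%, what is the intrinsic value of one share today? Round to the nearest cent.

A$69.58

Gordon growth model: P₀ = D₁/(r − g), with D₁ = 2.15 given directly.
P₀ = 2.1500 / (0.0466 − 0.0157) = 2.1500 / 0.0309 = 69.5793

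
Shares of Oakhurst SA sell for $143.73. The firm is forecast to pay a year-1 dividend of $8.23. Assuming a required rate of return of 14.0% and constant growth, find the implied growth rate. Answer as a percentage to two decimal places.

From P₀ = D₁/(r − g), the implied growth is g = r − D₁/P₀.
g = 0.14 − 8.23/143.73 = 0.14 − 0.05726 = 0.08274

8.27%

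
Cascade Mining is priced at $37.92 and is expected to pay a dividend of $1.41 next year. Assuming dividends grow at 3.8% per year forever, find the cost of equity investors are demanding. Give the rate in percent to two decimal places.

7.52%

Rearranging the constant-growth DDM: r = D₁/P₀ + g.
r = 1.4100 / 37.92 + 0.038 = 0.03718 + 0.038 = 0.07518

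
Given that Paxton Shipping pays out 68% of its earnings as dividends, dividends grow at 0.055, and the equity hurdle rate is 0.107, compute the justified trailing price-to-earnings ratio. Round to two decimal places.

13.80

Justified trailing P/E = b(1+g)/(r−g) = 0.68×(1+0.055)/(0.107−0.055) = 13.7962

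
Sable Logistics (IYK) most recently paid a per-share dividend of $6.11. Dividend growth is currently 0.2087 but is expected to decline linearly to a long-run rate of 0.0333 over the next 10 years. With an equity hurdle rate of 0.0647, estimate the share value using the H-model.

$371.72

H-model: P₀ = D₀[(1+g_L) + H(g_S−g_L)]/(r−g_L), with H = 10/2 = 5.
P₀ = 6.11 × [(1+0.0333) + 5×(0.2087−0.0333)] / (0.0647−0.0333)
   = 6.11 × 1.9103 / 0.0314 = 371.7176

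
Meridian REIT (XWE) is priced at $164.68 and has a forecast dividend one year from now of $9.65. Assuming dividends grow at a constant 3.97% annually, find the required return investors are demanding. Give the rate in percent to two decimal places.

9.83%

Rearranging the constant-growth DDM: r = D₁/P₀ + g.
r = 9.6500 / 164.68 + 0.0397 = 0.05860 + 0.0397 = 0.09830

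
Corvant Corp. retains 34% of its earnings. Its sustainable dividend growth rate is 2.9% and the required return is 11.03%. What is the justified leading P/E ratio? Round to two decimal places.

Payout ratio b = 1 − 0.34 = 0.66.
Justified leading P/E = b/(r−g) = 0.66/(0.1103−0.029) = 8.1181

8.12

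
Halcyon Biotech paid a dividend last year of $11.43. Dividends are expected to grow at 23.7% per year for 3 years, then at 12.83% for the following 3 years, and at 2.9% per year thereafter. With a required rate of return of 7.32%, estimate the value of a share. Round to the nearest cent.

$577.47

Three-stage DDM. Project D₁…D_6; terminal Gordon value at t=6 with g = 0.029; discount at r = 0.0732.
D_1 = 14.1389
D_2 = 17.4898
D_3 = 21.6349
D_4 = 24.4107
D_5 = 27.5426
D_6 = 31.0763
TV_6 = 31.9775/(0.0732−0.029) = 723.4728
P₀ = Σ Dₜ/(1+r)ᵗ + TV_6/(1+r)^6 = 577.4706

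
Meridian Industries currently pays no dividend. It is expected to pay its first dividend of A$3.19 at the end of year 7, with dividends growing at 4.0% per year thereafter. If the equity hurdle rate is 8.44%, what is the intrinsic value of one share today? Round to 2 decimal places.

A$44.18

Deferred-dividend DDM. At t=6 the remaining stream is a growing perpetuity with first payment D_7 = 3.19.
V_6 = D_7/(r−g) = 3.19/(0.0844−0.04) = 71.8468
P₀ = V_6/(1+r)^6 = 71.8468/(1+0.0844)^6 = 44.1846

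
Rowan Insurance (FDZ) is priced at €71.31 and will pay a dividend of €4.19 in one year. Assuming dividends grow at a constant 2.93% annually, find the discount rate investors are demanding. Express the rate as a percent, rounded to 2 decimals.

8.81%

Rearranging the constant-growth DDM: r = D₁/P₀ + g.
r = 4.1900 / 71.31 + 0.0293 = 0.05876 + 0.0293 = 0.08806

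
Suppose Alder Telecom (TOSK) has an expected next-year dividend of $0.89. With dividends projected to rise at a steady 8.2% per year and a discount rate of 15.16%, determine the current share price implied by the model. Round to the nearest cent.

$12.79

Gordon growth model: P₀ = D₁/(r − g), with D₁ = 0.89 given directly.
P₀ = 0.8900 / (0.1516 − 0.082) = 0.8900 / 0.0696 = 12.7874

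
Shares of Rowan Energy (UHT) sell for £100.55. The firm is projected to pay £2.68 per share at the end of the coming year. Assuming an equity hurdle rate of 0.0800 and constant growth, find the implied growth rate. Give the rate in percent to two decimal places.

5.33%

From P₀ = D₁/(r − g), the implied growth is g = r − D₁/P₀.
g = 0.08 − 2.68/100.55 = 0.08 − 0.02665 = 0.05335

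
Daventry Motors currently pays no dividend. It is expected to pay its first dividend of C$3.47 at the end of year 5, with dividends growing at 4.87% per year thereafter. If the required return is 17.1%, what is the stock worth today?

C$15.09

Deferred-dividend DDM. At t=4 the remaining stream is a growing perpetuity with first payment D_5 = 3.47.
V_4 = D_5/(r−g) = 3.47/(0.171−0.0487) = 28.3729
P₀ = V_4/(1+r)^4 = 28.3729/(1+0.171)^4 = 15.0895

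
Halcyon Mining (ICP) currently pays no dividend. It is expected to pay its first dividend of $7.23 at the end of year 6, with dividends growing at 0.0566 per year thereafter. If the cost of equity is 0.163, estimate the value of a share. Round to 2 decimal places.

$31.94

Deferred-dividend DDM. At t=5 the remaining stream is a growing perpetuity with first payment D_6 = 7.23.
V_5 = D_6/(r−g) = 7.23/(0.163−0.0566) = 67.9511
P₀ = V_5/(1+r)^5 = 67.9511/(1+0.163)^5 = 31.9373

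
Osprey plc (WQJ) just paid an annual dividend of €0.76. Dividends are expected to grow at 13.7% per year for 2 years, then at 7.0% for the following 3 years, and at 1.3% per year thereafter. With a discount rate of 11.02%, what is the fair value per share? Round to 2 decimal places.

€11.24

Three-stage DDM. Project D₁…D_5; terminal Gordon value at t=5 with g = 0.013; discount at r = 0.1102.
D_1 = 0.8641
D_2 = 0.9825
D_3 = 1.0513
D_4 = 1.1249
D_5 = 1.2036
TV_5 = 1.2193/(0.1102−0.013) = 12.5438
P₀ = Σ Dₜ/(1+r)ᵗ + TV_5/(1+r)^5 = 11.2353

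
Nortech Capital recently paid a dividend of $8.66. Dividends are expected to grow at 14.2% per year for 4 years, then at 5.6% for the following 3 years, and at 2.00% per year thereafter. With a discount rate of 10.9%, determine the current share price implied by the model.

Three-stage DDM. Project D₁…D_7; terminal Gordon value at t=7 with g = 0.02; discount at r = 0.109.
D_1 = 9.8897
D_2 = 11.2941
D_3 = 12.8978
D_4 = 14.7293
D_5 = 15.5541
D_6 = 16.4252
D_7 = 17.3450
TV_7 = 17.6919/(0.109−0.02) = 198.7853
P₀ = Σ Dₜ/(1+r)ᵗ + TV_7/(1+r)^7 = 160.1561

$160.16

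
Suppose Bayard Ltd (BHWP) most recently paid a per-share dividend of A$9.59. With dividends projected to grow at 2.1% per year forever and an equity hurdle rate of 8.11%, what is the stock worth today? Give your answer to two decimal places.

Gordon growth model: P₀ = D₁/(r − g). D₁ = 9.59 × (1 + 0.021) = 9.7914.
P₀ = 9.7914 / (0.0811 − 0.021) = 9.7914 / 0.0601 = 162.9183

A$162.92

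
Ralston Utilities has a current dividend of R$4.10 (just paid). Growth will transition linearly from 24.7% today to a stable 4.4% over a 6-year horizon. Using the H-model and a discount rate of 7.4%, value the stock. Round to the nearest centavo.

H-model: P₀ = D₀[(1+g_L) + H(g_S−g_L)]/(r−g_L), with H = 6/2 = 3.
P₀ = 4.10 × [(1+0.044) + 3×(0.247−0.044)] / (0.074−0.044)
   = 4.10 × 1.6530 / 0.03 = 225.9100

R$225.91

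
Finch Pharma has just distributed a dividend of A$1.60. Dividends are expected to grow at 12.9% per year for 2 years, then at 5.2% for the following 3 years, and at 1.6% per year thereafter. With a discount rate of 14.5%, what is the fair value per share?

Three-stage DDM. Project D₁…D_5; terminal Gordon value at t=5 with g = 0.016; discount at r = 0.145.
D_1 = 1.8064
D_2 = 2.0394
D_3 = 2.1455
D_4 = 2.2570
D_5 = 2.3744
TV_5 = 2.4124/(0.145−0.016) = 18.7008
P₀ = Σ Dₜ/(1+r)ᵗ + TV_5/(1+r)^5 = 16.5845

A$16.58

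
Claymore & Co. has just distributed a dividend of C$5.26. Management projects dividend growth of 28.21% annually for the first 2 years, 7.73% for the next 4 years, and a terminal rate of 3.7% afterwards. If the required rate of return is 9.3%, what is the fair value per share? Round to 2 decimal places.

Three-stage DDM. Project D₁…D_6; terminal Gordon value at t=6 with g = 0.037; discount at r = 0.093.
D_1 = 6.7438
D_2 = 8.6463
D_3 = 9.3146
D_4 = 10.0347
D_5 = 10.8103
D_6 = 11.6460
TV_6 = 12.0769/(0.093−0.037) = 215.6587
P₀ = Σ Dₜ/(1+r)ᵗ + TV_6/(1+r)^6 = 167.8198

C$167.82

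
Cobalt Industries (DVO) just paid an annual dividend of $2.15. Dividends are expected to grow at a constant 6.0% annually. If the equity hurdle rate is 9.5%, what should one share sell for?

$65.11

Gordon growth model: P₀ = D₁/(r − g). D₁ = 2.15 × (1 + 0.06) = 2.2790.
P₀ = 2.2790 / (0.095 − 0.06) = 2.2790 / 0.035 = 65.1143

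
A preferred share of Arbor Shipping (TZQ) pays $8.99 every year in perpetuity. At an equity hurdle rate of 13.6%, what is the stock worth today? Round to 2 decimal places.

Zero-growth DDM (perpetuity): P₀ = D/r = 8.99 / 0.136 = 66.1029

$66.10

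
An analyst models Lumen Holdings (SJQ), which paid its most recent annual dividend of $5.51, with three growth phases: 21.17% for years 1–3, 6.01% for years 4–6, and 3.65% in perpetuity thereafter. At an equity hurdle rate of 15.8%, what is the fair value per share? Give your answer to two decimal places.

Three-stage DDM. Project D₁…D_6; terminal Gordon value at t=6 with g = 0.0365; discount at r = 0.158.
D_1 = 6.6765
D_2 = 8.0899
D_3 = 9.8025
D_4 = 10.3916
D_5 = 11.0162
D_6 = 11.6782
TV_6 = 12.1045/(0.158−0.0365) = 99.6255
P₀ = Σ Dₜ/(1+r)ᵗ + TV_6/(1+r)^6 = 75.3396

$75.34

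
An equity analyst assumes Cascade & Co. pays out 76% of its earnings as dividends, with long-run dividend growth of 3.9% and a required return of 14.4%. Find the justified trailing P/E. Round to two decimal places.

Justified trailing P/E = b(1+g)/(r−g) = 0.76×(1+0.039)/(0.144−0.039) = 7.5204

7.52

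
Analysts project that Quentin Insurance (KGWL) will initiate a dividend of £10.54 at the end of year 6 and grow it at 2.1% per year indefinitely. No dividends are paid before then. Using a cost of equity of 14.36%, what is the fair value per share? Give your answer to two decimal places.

£43.95

Deferred-dividend DDM. At t=5 the remaining stream is a growing perpetuity with first payment D_6 = 10.54.
V_5 = D_6/(r−g) = 10.54/(0.1436−0.021) = 85.9706
P₀ = V_5/(1+r)^5 = 85.9706/(1+0.1436)^5 = 43.9521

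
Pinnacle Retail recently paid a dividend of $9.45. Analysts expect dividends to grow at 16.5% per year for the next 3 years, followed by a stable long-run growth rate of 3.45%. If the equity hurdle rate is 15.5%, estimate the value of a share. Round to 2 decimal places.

Two-stage DDM. Project D₁…D_3 at 0.165, terminal growth 0.0345, discount at r = 0.155.
D_1 = 11.0092
D_2 = 12.8258
D_3 = 14.9420
Terminal value at t=3: TV = D_4/(r−g) = 15.4575/(0.155−0.0345) = 128.2783
P₀ = 11.0092/(1+0.155)^1 + 12.8258/(1+0.155)^2 + 14.9420/(1+0.155)^3 + 128.2783/(1+0.155)^3 = 112.0981

$112.10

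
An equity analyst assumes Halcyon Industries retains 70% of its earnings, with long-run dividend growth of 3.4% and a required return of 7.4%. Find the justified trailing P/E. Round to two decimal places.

Payout ratio b = 1 − 0.70 = 0.30.
Justified trailing P/E = b(1+g)/(r−g) = 0.30×(1+0.034)/(0.074−0.034) = 7.7550

7.75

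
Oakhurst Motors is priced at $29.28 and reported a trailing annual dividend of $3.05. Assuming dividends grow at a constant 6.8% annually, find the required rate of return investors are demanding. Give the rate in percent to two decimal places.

Rearranging the constant-growth DDM: r = D₁/P₀ + g.
D₁ = 3.05 × (1 + 0.068) = 3.2574.
r = 3.2574 / 29.28 + 0.068 = 0.11125 + 0.068 = 0.17925

17.93%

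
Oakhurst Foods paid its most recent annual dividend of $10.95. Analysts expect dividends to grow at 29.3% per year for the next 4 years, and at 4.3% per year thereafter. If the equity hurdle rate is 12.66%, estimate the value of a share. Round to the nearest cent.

$299.58

Two-stage DDM. Project D₁…D_4 at 0.293, terminal growth 0.043, discount at r = 0.1266.
D_1 = 14.1583
D_2 = 18.3067
D_3 = 23.6706
D_4 = 30.6061
Terminal value at t=4: TV = D_5/(r−g) = 31.9222/(0.1266−0.043) = 381.8442
P₀ = 14.1583/(1+0.1266)^1 + 18.3067/(1+0.1266)^2 + 23.6706/(1+0.1266)^3 + 30.6061/(1+0.1266)^4 + 381.8442/(1+0.1266)^4 = 299.5759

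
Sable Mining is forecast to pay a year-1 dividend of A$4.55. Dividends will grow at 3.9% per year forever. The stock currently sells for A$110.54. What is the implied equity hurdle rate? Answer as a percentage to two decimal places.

8.02%

Rearranging the constant-growth DDM: r = D₁/P₀ + g.
r = 4.5500 / 110.54 + 0.039 = 0.04116 + 0.039 = 0.08016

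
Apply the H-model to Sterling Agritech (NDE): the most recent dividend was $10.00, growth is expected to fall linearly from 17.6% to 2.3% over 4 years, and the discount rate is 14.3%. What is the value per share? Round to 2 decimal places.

H-model: P₀ = D₀[(1+g_L) + H(g_S−g_L)]/(r−g_L), with H = 4/2 = 2.
P₀ = 10.00 × [(1+0.023) + 2×(0.176−0.023)] / (0.143−0.023)
   = 10.00 × 1.3290 / 0.12 = 110.7500

$110.75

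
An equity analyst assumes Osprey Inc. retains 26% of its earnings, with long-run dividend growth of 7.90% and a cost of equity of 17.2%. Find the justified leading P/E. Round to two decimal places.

7.96

Payout ratio b = 1 − 0.26 = 0.74.
Justified leading P/E = b/(r−g) = 0.74/(0.172−0.079) = 7.9570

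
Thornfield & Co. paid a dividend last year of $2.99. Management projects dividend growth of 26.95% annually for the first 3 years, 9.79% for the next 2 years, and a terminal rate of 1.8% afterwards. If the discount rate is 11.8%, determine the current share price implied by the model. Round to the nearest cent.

$63.13

Three-stage DDM. Project D₁…D_5; terminal Gordon value at t=5 with g = 0.018; discount at r = 0.118.
D_1 = 3.7958
D_2 = 4.8188
D_3 = 6.1174
D_4 = 6.7163
D_5 = 7.3739
TV_5 = 7.5066/(0.118−0.018) = 75.0659
P₀ = Σ Dₜ/(1+r)ᵗ + TV_5/(1+r)^5 = 63.1255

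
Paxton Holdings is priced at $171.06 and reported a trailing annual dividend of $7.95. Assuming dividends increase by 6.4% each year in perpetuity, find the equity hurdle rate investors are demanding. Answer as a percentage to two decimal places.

Rearranging the constant-growth DDM: r = D₁/P₀ + g.
D₁ = 7.95 × (1 + 0.064) = 8.4588.
r = 8.4588 / 171.06 + 0.064 = 0.04945 + 0.064 = 0.11345

11.34%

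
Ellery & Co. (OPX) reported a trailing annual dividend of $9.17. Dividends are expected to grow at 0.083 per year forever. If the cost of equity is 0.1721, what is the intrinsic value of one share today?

$111.46

Gordon growth model: P₀ = D₁/(r − g). D₁ = 9.17 × (1 + 0.083) = 9.9311.
P₀ = 9.9311 / (0.1721 − 0.083) = 9.9311 / 0.0891 = 111.4603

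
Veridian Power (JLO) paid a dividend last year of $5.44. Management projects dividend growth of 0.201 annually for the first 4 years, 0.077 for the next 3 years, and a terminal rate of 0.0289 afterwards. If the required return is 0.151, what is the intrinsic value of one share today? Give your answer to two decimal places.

Three-stage DDM. Project D₁…D_7; terminal Gordon value at t=7 with g = 0.0289; discount at r = 0.151.
D_1 = 6.5334
D_2 = 7.8467
D_3 = 9.4238
D_4 = 11.3180
D_5 = 12.1895
D_6 = 13.1281
D_7 = 14.1390
TV_7 = 14.5476/(0.151−0.0289) = 119.1449
P₀ = Σ Dₜ/(1+r)ᵗ + TV_7/(1+r)^7 = 85.7107

$85.71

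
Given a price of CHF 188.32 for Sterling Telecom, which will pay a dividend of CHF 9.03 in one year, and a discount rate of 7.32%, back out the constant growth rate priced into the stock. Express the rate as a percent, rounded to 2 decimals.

2.52%

From P₀ = D₁/(r − g), the implied growth is g = r − D₁/P₀.
g = 0.0732 − 9.03/188.32 = 0.0732 − 0.04795 = 0.02525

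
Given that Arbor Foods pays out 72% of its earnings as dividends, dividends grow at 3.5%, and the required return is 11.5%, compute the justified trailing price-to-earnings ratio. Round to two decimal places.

Justified trailing P/E = b(1+g)/(r−g) = 0.72×(1+0.035)/(0.115−0.035) = 9.3150

9.31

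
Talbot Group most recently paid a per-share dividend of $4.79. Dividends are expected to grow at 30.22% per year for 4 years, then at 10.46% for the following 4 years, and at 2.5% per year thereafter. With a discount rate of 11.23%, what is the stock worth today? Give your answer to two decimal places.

$166.99

Three-stage DDM. Project D₁…D_8; terminal Gordon value at t=8 with g = 0.025; discount at r = 0.1123.
D_1 = 6.2375
D_2 = 8.1225
D_3 = 10.5771
D_4 = 13.7736
D_5 = 15.2143
D_6 = 16.8057
D_7 = 18.5636
D_8 = 20.5053
TV_8 = 21.0179/(0.1123−0.025) = 240.7554
P₀ = Σ Dₜ/(1+r)ᵗ + TV_8/(1+r)^8 = 166.9861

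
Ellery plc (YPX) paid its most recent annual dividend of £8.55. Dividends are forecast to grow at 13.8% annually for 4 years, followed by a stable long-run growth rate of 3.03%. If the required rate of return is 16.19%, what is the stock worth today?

£94.08

Two-stage DDM. Project D₁…D_4 at 0.138, terminal growth 0.0303, discount at r = 0.1619.
D_1 = 9.7299
D_2 = 11.0726
D_3 = 12.6006
D_4 = 14.3395
Terminal value at t=4: TV = D_5/(r−g) = 14.7740/(0.1619−0.0303) = 112.2646
P₀ = 9.7299/(1+0.1619)^1 + 11.0726/(1+0.1619)^2 + 12.6006/(1+0.1619)^3 + 14.3395/(1+0.1619)^4 + 112.2646/(1+0.1619)^4 = 94.0753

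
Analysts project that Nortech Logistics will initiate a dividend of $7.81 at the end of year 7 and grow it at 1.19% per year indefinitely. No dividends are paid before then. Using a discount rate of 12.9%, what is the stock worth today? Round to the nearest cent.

$32.21

Deferred-dividend DDM. At t=6 the remaining stream is a growing perpetuity with first payment D_7 = 7.81.
V_6 = D_7/(r−g) = 7.81/(0.129−0.0119) = 66.6951
P₀ = V_6/(1+r)^6 = 66.6951/(1+0.129)^6 = 32.2055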